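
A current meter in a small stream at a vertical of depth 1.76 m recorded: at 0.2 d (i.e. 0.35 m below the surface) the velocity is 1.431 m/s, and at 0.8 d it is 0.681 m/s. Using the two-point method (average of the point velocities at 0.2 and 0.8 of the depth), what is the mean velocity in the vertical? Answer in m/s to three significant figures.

1.06 m/s

v̄ = (1.431 + 0.681) / 2 = 1.056 m/s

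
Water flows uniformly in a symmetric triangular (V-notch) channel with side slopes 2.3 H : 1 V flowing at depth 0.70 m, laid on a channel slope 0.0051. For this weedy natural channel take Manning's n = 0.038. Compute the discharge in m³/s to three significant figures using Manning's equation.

0.993 m³/s

A = z·y² = 2.3×0.70² = 1.127 m²
P = 2y√(1+z²) = 2×0.70×√(1+2.3²) = 3.511 m
R = A/P = 1.127/3.511 = 0.3210 m
Q = (1/n)·A·R^(2/3)·S^(1/2) = (1/0.038) × 1.127 × 0.3210^(2/3) × 0.0051^(1/2) = 0.9929 m³/s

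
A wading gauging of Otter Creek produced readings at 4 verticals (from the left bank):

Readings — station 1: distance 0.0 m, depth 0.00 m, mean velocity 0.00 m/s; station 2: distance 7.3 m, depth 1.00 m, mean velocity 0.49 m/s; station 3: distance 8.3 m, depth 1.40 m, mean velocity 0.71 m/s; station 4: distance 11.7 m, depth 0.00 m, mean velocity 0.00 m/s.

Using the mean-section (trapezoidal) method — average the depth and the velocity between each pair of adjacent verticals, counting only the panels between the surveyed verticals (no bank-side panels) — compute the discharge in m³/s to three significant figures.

Panel 1-2: Δb = 7.3 m, d̄ = (0.00+1.00)/2 = 0.5, v̄ = (0.00+0.49)/2 = 0.245 → q = 7.3×0.5×0.245 = 0.8943 m³/s
Panel 2-3: Δb = 1 m, d̄ = (1.00+1.40)/2 = 1.2, v̄ = (0.49+0.71)/2 = 0.6 → q = 1×1.2×0.6 = 0.7200 m³/s
Panel 3-4: Δb = 3.4 m, d̄ = (1.40+0.00)/2 = 0.7, v̄ = (0.71+0.00)/2 = 0.355 → q = 3.4×0.7×0.355 = 0.8449 m³/s
Q = Σ q = 2.459 m³/s

2.46 m³/s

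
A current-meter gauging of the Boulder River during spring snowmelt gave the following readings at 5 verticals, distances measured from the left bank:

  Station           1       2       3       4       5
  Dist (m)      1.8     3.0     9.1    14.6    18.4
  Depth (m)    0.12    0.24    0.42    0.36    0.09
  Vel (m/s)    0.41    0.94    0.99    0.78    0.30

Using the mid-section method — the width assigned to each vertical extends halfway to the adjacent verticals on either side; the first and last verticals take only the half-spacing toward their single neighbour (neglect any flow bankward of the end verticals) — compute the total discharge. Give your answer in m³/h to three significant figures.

16600 m³/h

w_1 = (3.0 − 1.8)/2 = 0.6 m; q_1 = 0.41 × 0.12 × 0.6 = 0.02952 m³/s
w_2 = (9.1 − 1.8)/2 = 3.65 m; q_2 = 0.94 × 0.24 × 3.65 = 0.8234 m³/s
w_3 = (14.6 − 3.0)/2 = 5.8 m; q_3 = 0.99 × 0.42 × 5.8 = 2.412 m³/s
w_4 = (18.4 − 9.1)/2 = 4.65 m; q_4 = 0.78 × 0.36 × 4.65 = 1.306 m³/s
w_5 = (18.4 − 14.6)/2 = 1.9 m; q_5 = 0.30 × 0.09 × 1.9 = 0.05130 m³/s
Q = Σ qᵢ = 4.622 m³/s
= 4.622 × 3600 = 16640 m³/h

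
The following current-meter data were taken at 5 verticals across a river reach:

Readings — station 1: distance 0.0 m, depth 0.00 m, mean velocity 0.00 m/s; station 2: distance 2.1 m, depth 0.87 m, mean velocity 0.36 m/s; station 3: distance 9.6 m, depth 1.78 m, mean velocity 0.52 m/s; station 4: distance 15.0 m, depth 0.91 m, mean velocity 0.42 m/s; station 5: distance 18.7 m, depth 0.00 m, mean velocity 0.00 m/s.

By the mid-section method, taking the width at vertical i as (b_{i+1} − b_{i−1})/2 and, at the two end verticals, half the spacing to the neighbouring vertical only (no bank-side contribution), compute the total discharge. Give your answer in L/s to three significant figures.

w_2 = (9.6 − 0.0)/2 = 4.8 m; q_2 = 0.36 × 0.87 × 4.8 = 1.503 m³/s
w_3 = (15.0 − 2.1)/2 = 6.45 m; q_3 = 0.52 × 1.78 × 6.45 = 5.970 m³/s
w_4 = (18.7 − 9.6)/2 = 4.55 m; q_4 = 0.42 × 0.91 × 4.55 = 1.739 m³/s
Stations 1, 5 contribute zero (depth or velocity is 0).
Q = Σ qᵢ = 9.212 m³/s
= 9.212 × 1000 = 9212 L/s

9210 L/s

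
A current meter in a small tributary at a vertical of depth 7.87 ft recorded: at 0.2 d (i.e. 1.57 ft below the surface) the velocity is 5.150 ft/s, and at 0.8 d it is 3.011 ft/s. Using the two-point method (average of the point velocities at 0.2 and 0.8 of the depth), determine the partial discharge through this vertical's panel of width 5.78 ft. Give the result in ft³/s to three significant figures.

v̄ = (5.150 + 3.011) / 2 = 4.081 ft/s
q = v̄ × d × w = 4.081 × 7.87 × 5.78 = 185.6 ft³/s

186 ft³/s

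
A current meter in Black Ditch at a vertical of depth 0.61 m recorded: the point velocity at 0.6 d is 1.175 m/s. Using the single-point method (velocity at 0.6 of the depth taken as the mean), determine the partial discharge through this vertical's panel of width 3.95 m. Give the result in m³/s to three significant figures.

v̄ = v₀.₆ = 1.175 m/s
q = v̄ × d × w = 1.175 × 0.61 × 3.95 = 2.831 m³/s

2.83 m³/s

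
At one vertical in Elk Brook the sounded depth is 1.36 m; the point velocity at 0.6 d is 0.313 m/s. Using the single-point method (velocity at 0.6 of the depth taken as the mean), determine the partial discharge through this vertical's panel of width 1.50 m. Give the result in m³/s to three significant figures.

0.639 m³/s

v̄ = v₀.₆ = 0.313 m/s
q = v̄ × d × w = 0.3130 × 1.36 × 1.50 = 0.6385 m³/s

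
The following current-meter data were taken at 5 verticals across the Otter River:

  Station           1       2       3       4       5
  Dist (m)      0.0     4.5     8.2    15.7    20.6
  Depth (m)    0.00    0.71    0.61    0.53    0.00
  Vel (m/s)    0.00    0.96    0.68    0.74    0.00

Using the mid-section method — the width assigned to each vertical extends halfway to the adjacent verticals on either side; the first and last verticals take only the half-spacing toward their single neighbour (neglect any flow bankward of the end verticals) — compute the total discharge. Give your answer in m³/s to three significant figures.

7.55 m³/s

w_2 = (8.2 − 0.0)/2 = 4.1 m; q_2 = 0.96 × 0.71 × 4.1 = 2.795 m³/s
w_3 = (15.7 − 4.5)/2 = 5.6 m; q_3 = 0.68 × 0.61 × 5.6 = 2.323 m³/s
w_4 = (20.6 − 8.2)/2 = 6.2 m; q_4 = 0.74 × 0.53 × 6.2 = 2.432 m³/s
Stations 1, 5 contribute zero (depth or velocity is 0).
Q = Σ qᵢ = 7.549 m³/s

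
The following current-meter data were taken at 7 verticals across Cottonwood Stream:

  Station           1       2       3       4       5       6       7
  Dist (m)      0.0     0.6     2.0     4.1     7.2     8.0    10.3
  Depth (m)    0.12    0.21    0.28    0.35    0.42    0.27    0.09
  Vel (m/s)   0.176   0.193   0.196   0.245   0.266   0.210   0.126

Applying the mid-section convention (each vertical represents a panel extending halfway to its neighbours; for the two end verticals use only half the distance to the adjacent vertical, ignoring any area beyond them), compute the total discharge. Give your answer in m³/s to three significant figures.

w_1 = (0.6 − 0.0)/2 = 0.3 m; q_1 = 0.176 × 0.12 × 0.3 = 0.006336 m³/s
w_2 = (2.0 − 0.0)/2 = 1 m; q_2 = 0.193 × 0.21 × 1 = 0.04053 m³/s
w_3 = (4.1 − 0.6)/2 = 1.75 m; q_3 = 0.196 × 0.28 × 1.75 = 0.09604 m³/s
w_4 = (7.2 − 2.0)/2 = 2.6 m; q_4 = 0.245 × 0.35 × 2.6 = 0.2230 m³/s
w_5 = (8.0 − 4.1)/2 = 1.95 m; q_5 = 0.266 × 0.42 × 1.95 = 0.2179 m³/s
w_6 = (10.3 − 7.2)/2 = 1.55 m; q_6 = 0.210 × 0.27 × 1.55 = 0.08789 m³/s
w_7 = (10.3 − 8.0)/2 = 1.15 m; q_7 = 0.126 × 0.09 × 1.15 = 0.01304 m³/s
Q = Σ qᵢ = 0.6846 m³/s

0.685 m³/s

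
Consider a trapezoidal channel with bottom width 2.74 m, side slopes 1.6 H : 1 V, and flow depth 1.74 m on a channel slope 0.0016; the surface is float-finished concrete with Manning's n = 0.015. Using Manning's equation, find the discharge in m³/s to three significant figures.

A = (b + z·y)·y = (2.74 + 1.6×1.74)×1.74 = 9.612 m²
P = b + 2y√(1+z²) = 2.74 + 2×1.74×√(1+1.6²) = 9.306 m
R = A/P = 9.612/9.306 = 1.033 m
Q = (1/n)·A·R^(2/3)·S^(1/2) = (1/0.015) × 9.612 × 1.033^(2/3) × 0.0016^(1/2) = 26.19 m³/s

26.2 m³/s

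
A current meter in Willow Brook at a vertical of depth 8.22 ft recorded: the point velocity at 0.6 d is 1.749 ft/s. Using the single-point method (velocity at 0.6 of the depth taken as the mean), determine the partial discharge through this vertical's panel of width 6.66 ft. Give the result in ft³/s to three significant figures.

v̄ = v₀.₆ = 1.749 ft/s
q = v̄ × d × w = 1.749 × 8.22 × 6.66 = 95.75 ft³/s

95.7 ft³/s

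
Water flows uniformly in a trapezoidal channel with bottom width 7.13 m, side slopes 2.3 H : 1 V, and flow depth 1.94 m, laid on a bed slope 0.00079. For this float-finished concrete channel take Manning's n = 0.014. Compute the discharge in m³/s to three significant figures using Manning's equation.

54.7 m³/s

A = (b + z·y)·y = (7.13 + 2.3×1.94)×1.94 = 22.49 m²
P = b + 2y√(1+z²) = 7.13 + 2×1.94×√(1+2.3²) = 16.86 m
R = A/P = 22.49/16.86 = 1.334 m
Q = (1/n)·A·R^(2/3)·S^(1/2) = (1/0.014) × 22.49 × 1.334^(2/3) × 0.00079^(1/2) = 54.71 m³/s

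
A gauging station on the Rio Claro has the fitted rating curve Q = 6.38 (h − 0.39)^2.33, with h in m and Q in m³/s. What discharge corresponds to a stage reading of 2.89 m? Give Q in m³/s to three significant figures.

54.0 m³/s

Q = 6.38 × (2.89 − 0.39)^2.33 = 6.38 × 2.5^2.33 = 53.95 m³/s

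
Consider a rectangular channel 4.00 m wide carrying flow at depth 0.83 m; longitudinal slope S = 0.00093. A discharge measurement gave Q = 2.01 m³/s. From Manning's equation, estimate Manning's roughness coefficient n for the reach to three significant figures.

A = b·y = 4.00 × 0.83 = 3.320 m²
P = b + 2y = 4.00 + 2×0.83 = 5.660 m
R = A/P = 3.320/5.660 = 0.5866 m
n = (1/Q)·A·R^(2/3)·S^(1/2) = (1/2.01) × 3.320 × 0.7007 × 0.03050 = 0.03530

0.0353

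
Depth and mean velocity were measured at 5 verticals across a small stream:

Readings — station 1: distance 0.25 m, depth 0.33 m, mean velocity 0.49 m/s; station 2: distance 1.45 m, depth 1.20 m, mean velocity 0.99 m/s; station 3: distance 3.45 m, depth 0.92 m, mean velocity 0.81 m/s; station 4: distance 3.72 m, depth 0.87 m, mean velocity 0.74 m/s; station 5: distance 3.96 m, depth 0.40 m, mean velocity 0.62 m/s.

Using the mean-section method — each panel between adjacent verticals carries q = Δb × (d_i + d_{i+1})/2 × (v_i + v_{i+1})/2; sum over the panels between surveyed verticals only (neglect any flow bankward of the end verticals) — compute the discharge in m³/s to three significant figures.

Panel 1-2: Δb = 1.2 m, d̄ = (0.33+1.20)/2 = 0.765, v̄ = (0.49+0.99)/2 = 0.74 → q = 1.2×0.765×0.74 = 0.6793 m³/s
Panel 2-3: Δb = 2 m, d̄ = (1.20+0.92)/2 = 1.06, v̄ = (0.99+0.81)/2 = 0.9 → q = 2×1.06×0.9 = 1.908 m³/s
Panel 3-4: Δb = 0.27 m, d̄ = (0.92+0.87)/2 = 0.895, v̄ = (0.81+0.74)/2 = 0.775 → q = 0.27×0.895×0.775 = 0.1873 m³/s
Panel 4-5: Δb = 0.24 m, d̄ = (0.87+0.40)/2 = 0.635, v̄ = (0.74+0.62)/2 = 0.68 → q = 0.24×0.635×0.68 = 0.1036 m³/s
Q = Σ q = 2.878 m³/s

2.88 m³/s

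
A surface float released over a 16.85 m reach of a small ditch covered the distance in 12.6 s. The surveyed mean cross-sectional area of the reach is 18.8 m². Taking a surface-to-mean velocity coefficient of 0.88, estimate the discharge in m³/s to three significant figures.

v_surface = L / t̄ = 16.85 / 12.6 = 1.337 m/s
v_mean = 0.88 × 1.337 = 1.177 m/s
Q = A × v_mean = 18.8 × 1.177 = 22.12 m³/s

22.1 m³/s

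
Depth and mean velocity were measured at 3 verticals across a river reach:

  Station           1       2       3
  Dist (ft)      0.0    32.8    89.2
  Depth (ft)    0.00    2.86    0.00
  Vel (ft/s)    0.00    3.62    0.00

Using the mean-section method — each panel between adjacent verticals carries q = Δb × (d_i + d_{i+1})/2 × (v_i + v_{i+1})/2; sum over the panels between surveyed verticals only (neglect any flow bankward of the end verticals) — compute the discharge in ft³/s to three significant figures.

Panel 1-2: Δb = 32.8 ft, d̄ = (0.00+2.86)/2 = 1.43, v̄ = (0.00+3.62)/2 = 1.81 → q = 32.8×1.43×1.81 = 84.90 ft³/s
Panel 2-3: Δb = 56.4 ft, d̄ = (2.86+0.00)/2 = 1.43, v̄ = (3.62+0.00)/2 = 1.81 → q = 56.4×1.43×1.81 = 146.0 ft³/s
Q = Σ q = 230.9 ft³/s

231 ft³/s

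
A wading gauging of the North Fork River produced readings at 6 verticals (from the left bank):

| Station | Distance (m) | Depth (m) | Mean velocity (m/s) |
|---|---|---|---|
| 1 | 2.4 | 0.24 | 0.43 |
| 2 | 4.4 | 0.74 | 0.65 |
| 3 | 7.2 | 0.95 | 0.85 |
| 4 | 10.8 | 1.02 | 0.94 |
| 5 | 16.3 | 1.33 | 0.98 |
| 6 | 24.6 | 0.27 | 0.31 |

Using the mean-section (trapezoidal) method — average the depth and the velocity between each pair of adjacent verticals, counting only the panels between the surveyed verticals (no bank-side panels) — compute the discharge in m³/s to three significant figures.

Panel 1-2: Δb = 2 m, d̄ = (0.24+0.74)/2 = 0.49, v̄ = (0.43+0.65)/2 = 0.54 → q = 2×0.49×0.54 = 0.5292 m³/s
Panel 2-3: Δb = 2.8 m, d̄ = (0.74+0.95)/2 = 0.845, v̄ = (0.65+0.85)/2 = 0.75 → q = 2.8×0.845×0.75 = 1.775 m³/s
Panel 3-4: Δb = 3.6 m, d̄ = (0.95+1.02)/2 = 0.985, v̄ = (0.85+0.94)/2 = 0.895 → q = 3.6×0.985×0.895 = 3.174 m³/s
Panel 4-5: Δb = 5.5 m, d̄ = (1.02+1.33)/2 = 1.175, v̄ = (0.94+0.98)/2 = 0.96 → q = 5.5×1.175×0.96 = 6.204 m³/s
Panel 5-6: Δb = 8.3 m, d̄ = (1.33+0.27)/2 = 0.8, v̄ = (0.98+0.31)/2 = 0.645 → q = 8.3×0.8×0.645 = 4.283 m³/s
Q = Σ q = 15.96 m³/s

16.0 m³/s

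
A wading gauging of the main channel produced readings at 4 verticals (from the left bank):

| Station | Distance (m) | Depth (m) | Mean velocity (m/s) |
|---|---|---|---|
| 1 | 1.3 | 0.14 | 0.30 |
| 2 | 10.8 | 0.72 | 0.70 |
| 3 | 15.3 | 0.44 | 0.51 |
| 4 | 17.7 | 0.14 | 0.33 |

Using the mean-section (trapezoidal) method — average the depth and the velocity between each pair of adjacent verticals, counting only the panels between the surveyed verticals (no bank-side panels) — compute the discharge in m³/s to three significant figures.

3.91 m³/s

Panel 1-2: Δb = 9.5 m, d̄ = (0.14+0.72)/2 = 0.43, v̄ = (0.30+0.70)/2 = 0.5 → q = 9.5×0.43×0.5 = 2.043 m³/s
Panel 2-3: Δb = 4.5 m, d̄ = (0.72+0.44)/2 = 0.58, v̄ = (0.70+0.51)/2 = 0.605 → q = 4.5×0.58×0.605 = 1.579 m³/s
Panel 3-4: Δb = 2.4 m, d̄ = (0.44+0.14)/2 = 0.29, v̄ = (0.51+0.33)/2 = 0.42 → q = 2.4×0.29×0.42 = 0.2923 m³/s
Q = Σ q = 3.914 m³/s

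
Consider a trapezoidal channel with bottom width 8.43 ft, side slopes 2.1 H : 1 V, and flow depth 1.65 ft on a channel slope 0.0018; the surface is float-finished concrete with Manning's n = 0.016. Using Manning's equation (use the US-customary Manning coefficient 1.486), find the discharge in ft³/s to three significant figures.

88.2 ft³/s

A = (b + z·y)·y = (8.43 + 2.1×1.65)×1.65 = 19.63 ft²
P = b + 2y√(1+z²) = 8.43 + 2×1.65×√(1+2.1²) = 16.11 ft
R = A/P = 19.63/16.11 = 1.219 ft
Q = (1.486/n)·A·R^(2/3)·S^(1/2) = (1.486/0.016) × 19.63 × 1.219^(2/3) × 0.0018^(1/2) = 88.23 ft³/s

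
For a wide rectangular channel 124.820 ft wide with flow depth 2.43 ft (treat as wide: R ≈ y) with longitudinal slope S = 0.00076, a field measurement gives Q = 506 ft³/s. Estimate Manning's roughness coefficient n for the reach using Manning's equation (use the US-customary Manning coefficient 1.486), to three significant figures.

0.0444

A = b·y = 124.820 × 2.43 = 303.3 ft²
Wide channel: R ≈ y = 2.43 ft
n = (1.486/Q)·A·R^(2/3)·S^(1/2) = (1.486/506) × 303.3 × 1.807 × 0.02757 = 0.04439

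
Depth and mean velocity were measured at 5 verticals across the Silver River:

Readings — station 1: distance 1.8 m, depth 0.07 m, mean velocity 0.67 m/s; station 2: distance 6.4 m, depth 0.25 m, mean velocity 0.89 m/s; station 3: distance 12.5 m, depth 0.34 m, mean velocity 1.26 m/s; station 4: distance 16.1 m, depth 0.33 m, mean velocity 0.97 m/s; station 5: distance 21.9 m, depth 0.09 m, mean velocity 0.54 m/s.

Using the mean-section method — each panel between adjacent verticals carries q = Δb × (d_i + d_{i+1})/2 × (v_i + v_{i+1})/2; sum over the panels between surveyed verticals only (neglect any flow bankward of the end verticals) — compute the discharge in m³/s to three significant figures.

4.77 m³/s

Panel 1-2: Δb = 4.6 m, d̄ = (0.07+0.25)/2 = 0.16, v̄ = (0.67+0.89)/2 = 0.78 → q = 4.6×0.16×0.78 = 0.5741 m³/s
Panel 2-3: Δb = 6.1 m, d̄ = (0.25+0.34)/2 = 0.295, v̄ = (0.89+1.26)/2 = 1.075 → q = 6.1×0.295×1.075 = 1.934 m³/s
Panel 3-4: Δb = 3.6 m, d̄ = (0.34+0.33)/2 = 0.335, v̄ = (1.26+0.97)/2 = 1.115 → q = 3.6×0.335×1.115 = 1.345 m³/s
Panel 4-5: Δb = 5.8 m, d̄ = (0.33+0.09)/2 = 0.21, v̄ = (0.97+0.54)/2 = 0.755 → q = 5.8×0.21×0.755 = 0.9196 m³/s
Q = Σ q = 4.773 m³/s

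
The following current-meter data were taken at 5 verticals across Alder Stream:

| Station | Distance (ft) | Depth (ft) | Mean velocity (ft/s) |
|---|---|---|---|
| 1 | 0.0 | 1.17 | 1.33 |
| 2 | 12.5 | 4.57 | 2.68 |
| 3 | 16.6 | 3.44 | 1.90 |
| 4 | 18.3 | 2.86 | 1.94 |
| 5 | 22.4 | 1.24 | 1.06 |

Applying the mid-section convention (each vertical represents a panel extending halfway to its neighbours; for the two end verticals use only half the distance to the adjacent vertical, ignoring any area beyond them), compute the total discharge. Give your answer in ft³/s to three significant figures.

w_1 = (12.5 − 0.0)/2 = 6.25 ft; q_1 = 1.33 × 1.17 × 6.25 = 9.726 ft³/s
w_2 = (16.6 − 0.0)/2 = 8.3 ft; q_2 = 2.68 × 4.57 × 8.3 = 101.7 ft³/s
w_3 = (18.3 − 12.5)/2 = 2.9 ft; q_3 = 1.90 × 3.44 × 2.9 = 18.95 ft³/s
w_4 = (22.4 − 16.6)/2 = 2.9 ft; q_4 = 1.94 × 2.86 × 2.9 = 16.09 ft³/s
w_5 = (22.4 − 18.3)/2 = 2.05 ft; q_5 = 1.06 × 1.24 × 2.05 = 2.695 ft³/s
Q = Σ qᵢ = 149.1 ft³/s

149 ft³/s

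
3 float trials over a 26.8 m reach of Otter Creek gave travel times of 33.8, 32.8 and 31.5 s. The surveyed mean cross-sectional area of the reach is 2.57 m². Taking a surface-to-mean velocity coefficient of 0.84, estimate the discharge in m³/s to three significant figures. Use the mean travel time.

t̄ = (33.8 + 32.8 + 31.5) / 3 = 32.7 s
v_surface = L / t̄ = 26.8 / 32.7 = 0.8196 m/s
v_mean = 0.84 × 0.8196 = 0.6884 m/s
Q = A × v_mean = 2.57 × 0.6884 = 1.769 m³/s

1.77 m³/s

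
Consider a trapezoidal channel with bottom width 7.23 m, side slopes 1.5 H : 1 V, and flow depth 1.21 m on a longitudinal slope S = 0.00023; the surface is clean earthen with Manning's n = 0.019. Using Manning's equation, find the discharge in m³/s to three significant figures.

A = (b + z·y)·y = (7.23 + 1.5×1.21)×1.21 = 10.94 m²
P = b + 2y√(1+z²) = 7.23 + 2×1.21×√(1+1.5²) = 11.59 m
R = A/P = 10.94/11.59 = 0.9441 m
Q = (1/n)·A·R^(2/3)·S^(1/2) = (1/0.019) × 10.94 × 0.9441^(2/3) × 0.00023^(1/2) = 8.407 m³/s

8.41 m³/s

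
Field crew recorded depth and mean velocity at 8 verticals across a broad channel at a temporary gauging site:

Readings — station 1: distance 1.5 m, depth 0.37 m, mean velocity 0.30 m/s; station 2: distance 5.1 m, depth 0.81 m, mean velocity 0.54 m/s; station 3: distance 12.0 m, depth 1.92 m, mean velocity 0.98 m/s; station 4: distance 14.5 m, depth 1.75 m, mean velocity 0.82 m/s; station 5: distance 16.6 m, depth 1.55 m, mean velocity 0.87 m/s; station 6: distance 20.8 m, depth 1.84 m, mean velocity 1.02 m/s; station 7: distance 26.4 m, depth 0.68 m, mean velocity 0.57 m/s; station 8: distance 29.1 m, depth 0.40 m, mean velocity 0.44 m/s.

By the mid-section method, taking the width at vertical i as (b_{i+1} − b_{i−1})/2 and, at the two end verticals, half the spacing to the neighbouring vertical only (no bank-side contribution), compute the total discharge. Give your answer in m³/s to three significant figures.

w_1 = (5.1 − 1.5)/2 = 1.8 m; q_1 = 0.30 × 0.37 × 1.8 = 0.1998 m³/s
w_2 = (12.0 − 1.5)/2 = 5.25 m; q_2 = 0.54 × 0.81 × 5.25 = 2.296 m³/s
w_3 = (14.5 − 5.1)/2 = 4.7 m; q_3 = 0.98 × 1.92 × 4.7 = 8.844 m³/s
w_4 = (16.6 − 12.0)/2 = 2.3 m; q_4 = 0.82 × 1.75 × 2.3 = 3.301 m³/s
w_5 = (20.8 − 14.5)/2 = 3.15 m; q_5 = 0.87 × 1.55 × 3.15 = 4.248 m³/s
w_6 = (26.4 − 16.6)/2 = 4.9 m; q_6 = 1.02 × 1.84 × 4.9 = 9.196 m³/s
w_7 = (29.1 − 20.8)/2 = 4.15 m; q_7 = 0.57 × 0.68 × 4.15 = 1.609 m³/s
w_8 = (29.1 − 26.4)/2 = 1.35 m; q_8 = 0.44 × 0.40 × 1.35 = 0.2376 m³/s
Q = Σ qᵢ = 29.93 m³/s

29.9 m³/s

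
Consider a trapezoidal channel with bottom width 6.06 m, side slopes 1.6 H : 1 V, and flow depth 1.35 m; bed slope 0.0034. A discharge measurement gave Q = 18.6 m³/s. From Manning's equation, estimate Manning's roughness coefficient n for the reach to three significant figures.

0.0347

A = (b + z·y)·y = (6.06 + 1.6×1.35)×1.35 = 11.10 m²
P = b + 2y√(1+z²) = 6.06 + 2×1.35×√(1+1.6²) = 11.15 m
R = A/P = 11.10/11.15 = 0.9949 m
n = (1/Q)·A·R^(2/3)·S^(1/2) = (1/18.6) × 11.10 × 0.9966 × 0.05831 = 0.03467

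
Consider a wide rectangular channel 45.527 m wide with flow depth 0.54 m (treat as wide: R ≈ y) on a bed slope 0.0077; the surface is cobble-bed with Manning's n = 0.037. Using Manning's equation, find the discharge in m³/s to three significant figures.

38.7 m³/s

A = b·y = 45.527 × 0.54 = 24.58 m²
Wide channel: R ≈ y = 0.54 m
Q = (1/n)·A·R^(2/3)·S^(1/2) = (1/0.037) × 24.58 × 0.5400^(2/3) × 0.0077^(1/2) = 38.66 m³/s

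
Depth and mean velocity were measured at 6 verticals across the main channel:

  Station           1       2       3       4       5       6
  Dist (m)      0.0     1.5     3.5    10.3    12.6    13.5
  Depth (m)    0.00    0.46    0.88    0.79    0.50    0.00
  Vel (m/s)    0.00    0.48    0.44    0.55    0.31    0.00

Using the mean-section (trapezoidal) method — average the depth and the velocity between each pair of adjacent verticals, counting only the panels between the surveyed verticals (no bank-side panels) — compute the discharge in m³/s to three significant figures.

Panel 1-2: Δb = 1.5 m, d̄ = (0.00+0.46)/2 = 0.23, v̄ = (0.00+0.48)/2 = 0.24 → q = 1.5×0.23×0.24 = 0.08280 m³/s
Panel 2-3: Δb = 2 m, d̄ = (0.46+0.88)/2 = 0.67, v̄ = (0.48+0.44)/2 = 0.46 → q = 2×0.67×0.46 = 0.6164 m³/s
Panel 3-4: Δb = 6.8 m, d̄ = (0.88+0.79)/2 = 0.835, v̄ = (0.44+0.55)/2 = 0.495 → q = 6.8×0.835×0.495 = 2.811 m³/s
Panel 4-5: Δb = 2.3 m, d̄ = (0.79+0.50)/2 = 0.645, v̄ = (0.55+0.31)/2 = 0.43 → q = 2.3×0.645×0.43 = 0.6379 m³/s
Panel 5-6: Δb = 0.9 m, d̄ = (0.50+0.00)/2 = 0.25, v̄ = (0.31+0.00)/2 = 0.155 → q = 0.9×0.25×0.155 = 0.03488 m³/s
Q = Σ q = 4.183 m³/s

4.18 m³/s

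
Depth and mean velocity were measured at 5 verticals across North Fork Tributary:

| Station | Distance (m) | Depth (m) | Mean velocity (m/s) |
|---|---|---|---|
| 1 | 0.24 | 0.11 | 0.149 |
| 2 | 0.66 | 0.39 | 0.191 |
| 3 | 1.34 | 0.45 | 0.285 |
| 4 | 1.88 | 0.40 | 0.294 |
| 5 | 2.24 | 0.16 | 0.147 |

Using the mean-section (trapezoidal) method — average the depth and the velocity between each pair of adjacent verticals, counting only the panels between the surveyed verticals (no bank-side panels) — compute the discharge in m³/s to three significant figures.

Panel 1-2: Δb = 0.42 m, d̄ = (0.11+0.39)/2 = 0.25, v̄ = (0.149+0.191)/2 = 0.17 → q = 0.42×0.25×0.17 = 0.01785 m³/s
Panel 2-3: Δb = 0.68 m, d̄ = (0.39+0.45)/2 = 0.42, v̄ = (0.191+0.285)/2 = 0.238 → q = 0.68×0.42×0.238 = 0.06797 m³/s
Panel 3-4: Δb = 0.54 m, d̄ = (0.45+0.40)/2 = 0.425, v̄ = (0.285+0.294)/2 = 0.2895 → q = 0.54×0.425×0.2895 = 0.06644 m³/s
Panel 4-5: Δb = 0.36 m, d̄ = (0.40+0.16)/2 = 0.28, v̄ = (0.294+0.147)/2 = 0.2205 → q = 0.36×0.28×0.2205 = 0.02223 m³/s
Q = Σ q = 0.1745 m³/s

0.174 m³/s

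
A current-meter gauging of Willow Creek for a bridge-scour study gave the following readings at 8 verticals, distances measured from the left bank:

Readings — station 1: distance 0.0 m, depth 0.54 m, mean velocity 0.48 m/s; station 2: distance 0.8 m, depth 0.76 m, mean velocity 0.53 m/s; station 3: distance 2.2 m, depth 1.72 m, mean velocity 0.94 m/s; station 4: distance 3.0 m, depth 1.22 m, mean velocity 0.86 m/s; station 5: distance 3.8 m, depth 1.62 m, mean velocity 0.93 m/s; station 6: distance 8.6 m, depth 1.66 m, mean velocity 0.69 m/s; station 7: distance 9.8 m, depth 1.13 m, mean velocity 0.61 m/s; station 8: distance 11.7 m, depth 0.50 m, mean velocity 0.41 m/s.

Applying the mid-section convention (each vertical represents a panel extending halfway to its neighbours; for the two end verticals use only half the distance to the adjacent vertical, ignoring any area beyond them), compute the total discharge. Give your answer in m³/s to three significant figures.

12.1 m³/s

w_1 = (0.8 − 0.0)/2 = 0.4 m; q_1 = 0.48 × 0.54 × 0.4 = 0.1037 m³/s
w_2 = (2.2 − 0.0)/2 = 1.1 m; q_2 = 0.53 × 0.76 × 1.1 = 0.4431 m³/s
w_3 = (3.0 − 0.8)/2 = 1.1 m; q_3 = 0.94 × 1.72 × 1.1 = 1.778 m³/s
w_4 = (3.8 − 2.2)/2 = 0.8 m; q_4 = 0.86 × 1.22 × 0.8 = 0.8394 m³/s
w_5 = (8.6 − 3.0)/2 = 2.8 m; q_5 = 0.93 × 1.62 × 2.8 = 4.218 m³/s
w_6 = (9.8 − 3.8)/2 = 3 m; q_6 = 0.69 × 1.66 × 3 = 3.436 m³/s
w_7 = (11.7 − 8.6)/2 = 1.55 m; q_7 = 0.61 × 1.13 × 1.55 = 1.068 m³/s
w_8 = (11.7 − 9.8)/2 = 0.95 m; q_8 = 0.41 × 0.50 × 0.95 = 0.1948 m³/s
Q = Σ qᵢ = 12.08 m³/s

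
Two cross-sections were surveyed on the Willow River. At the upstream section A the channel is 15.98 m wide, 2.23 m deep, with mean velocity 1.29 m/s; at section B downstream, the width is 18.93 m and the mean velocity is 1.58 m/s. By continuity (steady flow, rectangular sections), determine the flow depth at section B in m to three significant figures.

1.54 m

Q = A₁V₁ = (15.98×2.23) × 1.29 = 45.97 m³/s
d₂ = Q/(b₂ V₂) = 45.97/(18.93×1.58) = 1.537 m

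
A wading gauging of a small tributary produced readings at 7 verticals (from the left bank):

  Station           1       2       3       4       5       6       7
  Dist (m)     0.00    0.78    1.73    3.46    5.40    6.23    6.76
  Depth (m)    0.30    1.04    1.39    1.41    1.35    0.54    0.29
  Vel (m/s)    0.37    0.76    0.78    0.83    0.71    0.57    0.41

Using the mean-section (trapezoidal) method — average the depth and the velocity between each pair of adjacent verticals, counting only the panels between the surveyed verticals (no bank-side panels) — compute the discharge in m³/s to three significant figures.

5.80 m³/s

Panel 1-2: Δb = 0.78 m, d̄ = (0.30+1.04)/2 = 0.67, v̄ = (0.37+0.76)/2 = 0.565 → q = 0.78×0.67×0.565 = 0.2953 m³/s
Panel 2-3: Δb = 0.95 m, d̄ = (1.04+1.39)/2 = 1.215, v̄ = (0.76+0.78)/2 = 0.77 → q = 0.95×1.215×0.77 = 0.8888 m³/s
Panel 3-4: Δb = 1.73 m, d̄ = (1.39+1.41)/2 = 1.4, v̄ = (0.78+0.83)/2 = 0.805 → q = 1.73×1.4×0.805 = 1.950 m³/s
Panel 4-5: Δb = 1.94 m, d̄ = (1.41+1.35)/2 = 1.38, v̄ = (0.83+0.71)/2 = 0.77 → q = 1.94×1.38×0.77 = 2.061 m³/s
Panel 5-6: Δb = 0.83 m, d̄ = (1.35+0.54)/2 = 0.945, v̄ = (0.71+0.57)/2 = 0.64 → q = 0.83×0.945×0.64 = 0.5020 m³/s
Panel 6-7: Δb = 0.53 m, d̄ = (0.54+0.29)/2 = 0.415, v̄ = (0.57+0.41)/2 = 0.49 → q = 0.53×0.415×0.49 = 0.1078 m³/s
Q = Σ q = 5.805 m³/s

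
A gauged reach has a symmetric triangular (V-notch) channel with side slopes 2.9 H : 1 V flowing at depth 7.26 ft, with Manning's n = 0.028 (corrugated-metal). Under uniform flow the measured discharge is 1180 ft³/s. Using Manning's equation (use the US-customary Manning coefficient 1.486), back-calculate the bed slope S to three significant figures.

A = z·y² = 2.9×7.26² = 152.9 ft²
P = 2y√(1+z²) = 2×7.26×√(1+2.9²) = 44.54 ft
R = A/P = 152.9/44.54 = 3.432 ft
S = (Q·n / (1.486·A·R^(2/3)))² = (1180×0.028 / (1.486×152.9×2.275))² = 0.004088

0.00409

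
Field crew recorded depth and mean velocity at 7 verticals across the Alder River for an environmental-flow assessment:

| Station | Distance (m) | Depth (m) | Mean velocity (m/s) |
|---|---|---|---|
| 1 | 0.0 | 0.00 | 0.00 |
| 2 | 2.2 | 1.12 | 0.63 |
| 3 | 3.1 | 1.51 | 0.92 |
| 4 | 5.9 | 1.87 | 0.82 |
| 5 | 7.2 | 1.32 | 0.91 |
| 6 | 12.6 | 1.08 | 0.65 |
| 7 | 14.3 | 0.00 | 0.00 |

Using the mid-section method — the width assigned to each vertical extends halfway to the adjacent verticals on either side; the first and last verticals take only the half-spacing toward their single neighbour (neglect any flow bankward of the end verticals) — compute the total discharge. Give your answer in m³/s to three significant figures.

w_2 = (3.1 − 0.0)/2 = 1.55 m; q_2 = 0.63 × 1.12 × 1.55 = 1.094 m³/s
w_3 = (5.9 − 2.2)/2 = 1.85 m; q_3 = 0.92 × 1.51 × 1.85 = 2.570 m³/s
w_4 = (7.2 − 3.1)/2 = 2.05 m; q_4 = 0.82 × 1.87 × 2.05 = 3.143 m³/s
w_5 = (12.6 − 5.9)/2 = 3.35 m; q_5 = 0.91 × 1.32 × 3.35 = 4.024 m³/s
w_6 = (14.3 − 7.2)/2 = 3.55 m; q_6 = 0.65 × 1.08 × 3.55 = 2.492 m³/s
Stations 1, 7 contribute zero (depth or velocity is 0).
Q = Σ qᵢ = 13.32 m³/s

13.3 m³/s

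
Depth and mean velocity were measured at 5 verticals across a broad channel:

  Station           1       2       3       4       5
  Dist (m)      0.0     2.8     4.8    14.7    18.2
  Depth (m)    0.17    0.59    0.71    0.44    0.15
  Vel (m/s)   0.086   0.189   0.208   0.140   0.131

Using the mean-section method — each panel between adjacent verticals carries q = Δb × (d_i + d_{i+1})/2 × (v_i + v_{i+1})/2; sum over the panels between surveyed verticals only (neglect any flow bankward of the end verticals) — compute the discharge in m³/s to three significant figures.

1.53 m³/s

Panel 1-2: Δb = 2.8 m, d̄ = (0.17+0.59)/2 = 0.38, v̄ = (0.086+0.189)/2 = 0.1375 → q = 2.8×0.38×0.1375 = 0.1463 m³/s
Panel 2-3: Δb = 2 m, d̄ = (0.59+0.71)/2 = 0.65, v̄ = (0.189+0.208)/2 = 0.1985 → q = 2×0.65×0.1985 = 0.2581 m³/s
Panel 3-4: Δb = 9.9 m, d̄ = (0.71+0.44)/2 = 0.575, v̄ = (0.208+0.140)/2 = 0.174 → q = 9.9×0.575×0.174 = 0.9905 m³/s
Panel 4-5: Δb = 3.5 m, d̄ = (0.44+0.15)/2 = 0.295, v̄ = (0.140+0.131)/2 = 0.1355 → q = 3.5×0.295×0.1355 = 0.1399 m³/s
Q = Σ q = 1.535 m³/s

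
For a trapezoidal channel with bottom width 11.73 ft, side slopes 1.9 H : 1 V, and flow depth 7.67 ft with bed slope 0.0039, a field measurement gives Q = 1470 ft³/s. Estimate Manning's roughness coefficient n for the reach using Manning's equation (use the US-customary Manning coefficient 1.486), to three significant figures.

A = (b + z·y)·y = (11.73 + 1.9×7.67)×7.67 = 201.7 ft²
P = b + 2y√(1+z²) = 11.73 + 2×7.67×√(1+1.9²) = 44.67 ft
R = A/P = 201.7/44.67 = 4.517 ft
n = (1.486/Q)·A·R^(2/3)·S^(1/2) = (1.486/1470) × 201.7 × 2.732 × 0.06245 = 0.03480

0.0348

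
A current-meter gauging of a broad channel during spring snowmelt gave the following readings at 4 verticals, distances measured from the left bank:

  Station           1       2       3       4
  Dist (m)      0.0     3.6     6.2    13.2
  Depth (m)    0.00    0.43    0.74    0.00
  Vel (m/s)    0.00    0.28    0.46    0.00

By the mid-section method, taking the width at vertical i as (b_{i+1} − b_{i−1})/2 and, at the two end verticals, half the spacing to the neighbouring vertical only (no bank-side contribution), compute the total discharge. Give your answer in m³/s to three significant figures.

w_2 = (6.2 − 0.0)/2 = 3.1 m; q_2 = 0.28 × 0.43 × 3.1 = 0.3732 m³/s
w_3 = (13.2 − 3.6)/2 = 4.8 m; q_3 = 0.46 × 0.74 × 4.8 = 1.634 m³/s
Stations 1, 4 contribute zero (depth or velocity is 0).
Q = Σ qᵢ = 2.007 m³/s

2.01 m³/s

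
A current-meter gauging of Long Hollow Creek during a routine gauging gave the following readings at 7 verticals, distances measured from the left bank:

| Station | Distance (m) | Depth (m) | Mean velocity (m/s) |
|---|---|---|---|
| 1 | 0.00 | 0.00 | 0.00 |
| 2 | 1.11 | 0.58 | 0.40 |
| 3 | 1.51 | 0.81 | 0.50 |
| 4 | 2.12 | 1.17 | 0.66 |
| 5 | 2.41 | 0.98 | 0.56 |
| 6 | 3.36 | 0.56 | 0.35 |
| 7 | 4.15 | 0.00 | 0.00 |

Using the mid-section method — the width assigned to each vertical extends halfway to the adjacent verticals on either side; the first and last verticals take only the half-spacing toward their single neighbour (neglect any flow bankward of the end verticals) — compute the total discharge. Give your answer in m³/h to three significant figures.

w_2 = (1.51 − 0.00)/2 = 0.755 m; q_2 = 0.40 × 0.58 × 0.755 = 0.1752 m³/s
w_3 = (2.12 − 1.11)/2 = 0.505 m; q_3 = 0.50 × 0.81 × 0.505 = 0.2045 m³/s
w_4 = (2.41 − 1.51)/2 = 0.45 m; q_4 = 0.66 × 1.17 × 0.45 = 0.3475 m³/s
w_5 = (3.36 − 2.12)/2 = 0.62 m; q_5 = 0.56 × 0.98 × 0.62 = 0.3403 m³/s
w_6 = (4.15 − 2.41)/2 = 0.87 m; q_6 = 0.35 × 0.56 × 0.87 = 0.1705 m³/s
Stations 1, 7 contribute zero (depth or velocity is 0).
Q = Σ qᵢ = 1.238 m³/s
= 1.238 × 3600 = 4457 m³/h

4460 m³/h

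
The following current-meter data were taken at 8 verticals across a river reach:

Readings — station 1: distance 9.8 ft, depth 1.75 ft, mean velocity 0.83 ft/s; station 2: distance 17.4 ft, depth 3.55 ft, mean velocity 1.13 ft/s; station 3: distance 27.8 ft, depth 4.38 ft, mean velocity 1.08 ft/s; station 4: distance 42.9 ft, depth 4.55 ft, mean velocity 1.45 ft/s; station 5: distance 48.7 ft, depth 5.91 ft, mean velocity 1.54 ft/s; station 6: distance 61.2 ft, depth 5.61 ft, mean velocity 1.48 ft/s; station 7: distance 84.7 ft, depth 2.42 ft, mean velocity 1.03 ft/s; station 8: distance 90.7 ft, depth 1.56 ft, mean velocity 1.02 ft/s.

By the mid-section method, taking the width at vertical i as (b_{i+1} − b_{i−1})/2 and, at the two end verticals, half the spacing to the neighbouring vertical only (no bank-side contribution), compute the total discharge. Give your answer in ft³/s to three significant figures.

w_1 = (17.4 − 9.8)/2 = 3.8 ft; q_1 = 0.83 × 1.75 × 3.8 = 5.520 ft³/s
w_2 = (27.8 − 9.8)/2 = 9 ft; q_2 = 1.13 × 3.55 × 9 = 36.10 ft³/s
w_3 = (42.9 − 17.4)/2 = 12.75 ft; q_3 = 1.08 × 4.38 × 12.75 = 60.31 ft³/s
w_4 = (48.7 − 27.8)/2 = 10.45 ft; q_4 = 1.45 × 4.55 × 10.45 = 68.94 ft³/s
w_5 = (61.2 − 42.9)/2 = 9.15 ft; q_5 = 1.54 × 5.91 × 9.15 = 83.28 ft³/s
w_6 = (84.7 − 48.7)/2 = 18 ft; q_6 = 1.48 × 5.61 × 18 = 149.5 ft³/s
w_7 = (90.7 − 61.2)/2 = 14.75 ft; q_7 = 1.03 × 2.42 × 14.75 = 36.77 ft³/s
w_8 = (90.7 − 84.7)/2 = 3 ft; q_8 = 1.02 × 1.56 × 3 = 4.774 ft³/s
Q = Σ qᵢ = 445.1 ft³/s

445 ft³/s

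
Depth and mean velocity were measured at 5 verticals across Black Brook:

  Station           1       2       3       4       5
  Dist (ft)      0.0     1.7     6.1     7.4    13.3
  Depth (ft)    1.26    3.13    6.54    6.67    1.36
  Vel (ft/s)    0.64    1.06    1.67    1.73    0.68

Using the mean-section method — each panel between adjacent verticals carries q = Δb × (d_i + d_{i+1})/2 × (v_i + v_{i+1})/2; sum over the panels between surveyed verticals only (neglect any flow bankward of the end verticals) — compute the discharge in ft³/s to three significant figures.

75.4 ft³/s

Panel 1-2: Δb = 1.7 ft, d̄ = (1.26+3.13)/2 = 2.195, v̄ = (0.64+1.06)/2 = 0.85 → q = 1.7×2.195×0.85 = 3.172 ft³/s
Panel 2-3: Δb = 4.4 ft, d̄ = (3.13+6.54)/2 = 4.835, v̄ = (1.06+1.67)/2 = 1.365 → q = 4.4×4.835×1.365 = 29.04 ft³/s
Panel 3-4: Δb = 1.3 ft, d̄ = (6.54+6.67)/2 = 6.605, v̄ = (1.67+1.73)/2 = 1.7 → q = 1.3×6.605×1.7 = 14.60 ft³/s
Panel 4-5: Δb = 5.9 ft, d̄ = (6.67+1.36)/2 = 4.015, v̄ = (1.73+0.68)/2 = 1.205 → q = 5.9×4.015×1.205 = 28.54 ft³/s
Q = Σ q = 75.35 ft³/s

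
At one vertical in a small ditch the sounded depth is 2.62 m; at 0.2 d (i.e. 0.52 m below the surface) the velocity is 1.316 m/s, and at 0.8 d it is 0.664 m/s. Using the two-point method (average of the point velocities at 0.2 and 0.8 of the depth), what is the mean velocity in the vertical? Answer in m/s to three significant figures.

0.990 m/s

v̄ = (1.316 + 0.664) / 2 = 0.9900 m/s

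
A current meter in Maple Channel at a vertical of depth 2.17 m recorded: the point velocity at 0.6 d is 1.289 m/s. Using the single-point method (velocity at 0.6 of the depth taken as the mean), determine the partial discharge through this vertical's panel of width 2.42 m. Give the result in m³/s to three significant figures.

v̄ = v₀.₆ = 1.289 m/s
q = v̄ × d × w = 1.289 × 2.17 × 2.42 = 6.769 m³/s

6.77 m³/s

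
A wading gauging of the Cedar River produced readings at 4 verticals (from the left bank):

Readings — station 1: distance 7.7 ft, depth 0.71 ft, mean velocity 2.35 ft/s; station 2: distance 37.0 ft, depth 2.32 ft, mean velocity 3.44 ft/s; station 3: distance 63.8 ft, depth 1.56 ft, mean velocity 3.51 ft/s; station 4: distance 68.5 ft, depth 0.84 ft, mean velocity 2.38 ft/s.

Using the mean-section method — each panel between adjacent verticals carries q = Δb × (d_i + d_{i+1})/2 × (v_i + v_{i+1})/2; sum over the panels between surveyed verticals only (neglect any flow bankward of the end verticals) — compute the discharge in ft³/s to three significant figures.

Panel 1-2: Δb = 29.3 ft, d̄ = (0.71+2.32)/2 = 1.515, v̄ = (2.35+3.44)/2 = 2.895 → q = 29.3×1.515×2.895 = 128.5 ft³/s
Panel 2-3: Δb = 26.8 ft, d̄ = (2.32+1.56)/2 = 1.94, v̄ = (3.44+3.51)/2 = 3.475 → q = 26.8×1.94×3.475 = 180.7 ft³/s
Panel 3-4: Δb = 4.7 ft, d̄ = (1.56+0.84)/2 = 1.2, v̄ = (3.51+2.38)/2 = 2.945 → q = 4.7×1.2×2.945 = 16.61 ft³/s
Q = Σ q = 325.8 ft³/s

326 ft³/s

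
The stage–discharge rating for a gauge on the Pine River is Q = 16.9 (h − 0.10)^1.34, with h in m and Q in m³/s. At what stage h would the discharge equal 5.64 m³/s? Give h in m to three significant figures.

0.541 m

h − h₀ = (Q/C)^(1/b) = (5.64/16.9)^(1/1.34) = 0.4409 m
h = 0.10 + 0.4409 = 0.5409 m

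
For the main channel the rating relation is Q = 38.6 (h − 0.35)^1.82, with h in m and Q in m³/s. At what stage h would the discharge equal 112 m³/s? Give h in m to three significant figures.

h − h₀ = (Q/C)^(1/b) = (112/38.6)^(1/1.82) = 1.796 m
h = 0.35 + 1.796 = 2.146 m

2.15 m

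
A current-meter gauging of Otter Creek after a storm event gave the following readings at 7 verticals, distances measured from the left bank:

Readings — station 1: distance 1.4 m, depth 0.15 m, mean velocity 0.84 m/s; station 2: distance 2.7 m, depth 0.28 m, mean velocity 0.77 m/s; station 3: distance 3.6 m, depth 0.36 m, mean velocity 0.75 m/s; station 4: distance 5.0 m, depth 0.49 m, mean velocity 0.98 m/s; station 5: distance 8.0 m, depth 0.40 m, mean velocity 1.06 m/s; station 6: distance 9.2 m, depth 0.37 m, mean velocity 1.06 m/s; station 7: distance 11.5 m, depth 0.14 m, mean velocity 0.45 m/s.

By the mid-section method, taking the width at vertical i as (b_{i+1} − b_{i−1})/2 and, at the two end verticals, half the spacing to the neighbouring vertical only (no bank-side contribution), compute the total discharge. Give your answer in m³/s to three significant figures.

w_1 = (2.7 − 1.4)/2 = 0.65 m; q_1 = 0.84 × 0.15 × 0.65 = 0.08190 m³/s
w_2 = (3.6 − 1.4)/2 = 1.1 m; q_2 = 0.77 × 0.28 × 1.1 = 0.2372 m³/s
w_3 = (5.0 − 2.7)/2 = 1.15 m; q_3 = 0.75 × 0.36 × 1.15 = 0.3105 m³/s
w_4 = (8.0 − 3.6)/2 = 2.2 m; q_4 = 0.98 × 0.49 × 2.2 = 1.056 m³/s
w_5 = (9.2 − 5.0)/2 = 2.1 m; q_5 = 1.06 × 0.40 × 2.1 = 0.8904 m³/s
w_6 = (11.5 − 8.0)/2 = 1.75 m; q_6 = 1.06 × 0.37 × 1.75 = 0.6864 m³/s
w_7 = (11.5 − 9.2)/2 = 1.15 m; q_7 = 0.45 × 0.14 × 1.15 = 0.07245 m³/s
Q = Σ qᵢ = 3.335 m³/s

3.34 m³/s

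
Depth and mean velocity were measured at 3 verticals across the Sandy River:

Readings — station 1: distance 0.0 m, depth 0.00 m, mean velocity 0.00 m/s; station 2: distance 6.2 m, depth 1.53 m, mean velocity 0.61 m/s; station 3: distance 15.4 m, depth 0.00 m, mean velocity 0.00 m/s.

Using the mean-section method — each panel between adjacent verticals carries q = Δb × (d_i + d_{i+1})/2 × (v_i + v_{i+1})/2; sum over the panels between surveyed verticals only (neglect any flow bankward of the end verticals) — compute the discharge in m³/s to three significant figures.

Panel 1-2: Δb = 6.2 m, d̄ = (0.00+1.53)/2 = 0.765, v̄ = (0.00+0.61)/2 = 0.305 → q = 6.2×0.765×0.305 = 1.447 m³/s
Panel 2-3: Δb = 9.2 m, d̄ = (1.53+0.00)/2 = 0.765, v̄ = (0.61+0.00)/2 = 0.305 → q = 9.2×0.765×0.305 = 2.147 m³/s
Q = Σ q = 3.593 m³/s

3.59 m³/s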